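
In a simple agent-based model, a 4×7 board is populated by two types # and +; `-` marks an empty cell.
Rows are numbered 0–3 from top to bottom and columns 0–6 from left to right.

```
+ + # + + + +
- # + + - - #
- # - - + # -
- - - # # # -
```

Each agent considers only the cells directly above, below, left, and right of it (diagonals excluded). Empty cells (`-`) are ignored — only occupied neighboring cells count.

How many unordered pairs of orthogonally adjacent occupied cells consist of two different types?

8

Scan each occupied cell's neighbors to the right and below so each pair is counted once.
Row 0: +(0,0)–+(0,1)= +(0,1)–#(0,2)≠ +(0,1)–#(1,1)≠ #(0,2)–+(0,3)≠ #(0,2)–+(1,2)≠ +(0,3)–+(0,4)= +(0,3)–+(1,3)= +(0,4)–+(0,5)= +(0,5)–+(0,6)= +(0,6)–#(1,6)≠  → 5/10 unlike.
Row 1: #(1,1)–+(1,2)≠ #(1,1)–#(2,1)= +(1,2)–+(1,3)=  → 1/3 unlike.
Row 2: +(2,4)–#(2,5)≠ +(2,4)–#(3,4)≠ #(2,5)–#(3,5)=  → 2/3 unlike.
Row 3: #(3,3)–#(3,4)= #(3,4)–#(3,5)=  → 0/2 unlike.
Total adjacent occupied pairs: 18; unlike-type pairs: 8.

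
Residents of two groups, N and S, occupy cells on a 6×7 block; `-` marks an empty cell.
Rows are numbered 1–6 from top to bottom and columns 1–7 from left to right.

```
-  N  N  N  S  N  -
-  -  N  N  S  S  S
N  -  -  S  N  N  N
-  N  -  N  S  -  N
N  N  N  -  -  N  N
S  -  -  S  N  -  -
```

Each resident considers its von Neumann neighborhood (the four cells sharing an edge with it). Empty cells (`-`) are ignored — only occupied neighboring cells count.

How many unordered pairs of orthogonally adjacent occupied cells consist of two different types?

14

Scan each occupied cell's neighbors to the right and below so each pair is counted once.
From row 1: 3 unlike of 8 pairs (running 3/8).
From row 2: 5 unlike of 8 pairs (running 8/16).
From row 3: 3 unlike of 6 pairs (running 11/22).
From row 4: 1 unlike of 3 pairs (running 12/25).
From row 5: 1 unlike of 4 pairs (running 13/29).
From row 6: 1 unlike of 1 pairs (running 14/30).
Total adjacent occupied pairs: 30; unlike-type pairs: 14.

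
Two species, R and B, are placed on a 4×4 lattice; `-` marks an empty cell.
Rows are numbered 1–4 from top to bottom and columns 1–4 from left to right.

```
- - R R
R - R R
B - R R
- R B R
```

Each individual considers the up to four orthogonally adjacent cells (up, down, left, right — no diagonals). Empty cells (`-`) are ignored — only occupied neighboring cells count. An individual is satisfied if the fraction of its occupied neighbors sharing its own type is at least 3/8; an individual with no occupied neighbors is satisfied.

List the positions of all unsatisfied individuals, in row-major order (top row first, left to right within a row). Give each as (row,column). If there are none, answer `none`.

Row 1: (1,3)R 2/2 satisfied · (1,4)R 2/2 satisfied
Row 2: (2,1)R 0/1 not · (2,3)R 3/3 satisfied · (2,4)R 3/3 satisfied
Row 3: (3,1)B 0/1 not · (3,3)R 2/3 satisfied · (3,4)R 3/3 satisfied
Row 4: (4,2)R 0/1 not · (4,3)B 0/3 not · (4,4)R 1/2 satisfied

(2,1), (3,1), (4,2), (4,3)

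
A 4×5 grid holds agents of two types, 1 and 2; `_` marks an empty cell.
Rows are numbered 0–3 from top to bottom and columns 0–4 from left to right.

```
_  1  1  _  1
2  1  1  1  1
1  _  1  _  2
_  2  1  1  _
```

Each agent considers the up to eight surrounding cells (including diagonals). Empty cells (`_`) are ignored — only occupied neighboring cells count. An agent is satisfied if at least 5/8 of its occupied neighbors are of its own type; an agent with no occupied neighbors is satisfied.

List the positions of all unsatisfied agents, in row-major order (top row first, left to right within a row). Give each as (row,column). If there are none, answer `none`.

(0,1)1 3/4 ok
(0,2)1 4/4 ok
(0,4)1 2/2 ok
(1,0)2 0/3 unhappy
(1,1)1 5/6 ok
(1,2)1 5/5 ok
(1,3)1 5/6 ok
(1,4)1 2/3 ok
(2,0)1 1/3 unhappy
(2,2)1 5/6 ok
(2,4)2 0/3 unhappy
(3,1)2 0/3 unhappy
(3,2)1 2/3 ok
(3,3)1 2/3 ok

(1,0), (2,0), (2,4), (3,1)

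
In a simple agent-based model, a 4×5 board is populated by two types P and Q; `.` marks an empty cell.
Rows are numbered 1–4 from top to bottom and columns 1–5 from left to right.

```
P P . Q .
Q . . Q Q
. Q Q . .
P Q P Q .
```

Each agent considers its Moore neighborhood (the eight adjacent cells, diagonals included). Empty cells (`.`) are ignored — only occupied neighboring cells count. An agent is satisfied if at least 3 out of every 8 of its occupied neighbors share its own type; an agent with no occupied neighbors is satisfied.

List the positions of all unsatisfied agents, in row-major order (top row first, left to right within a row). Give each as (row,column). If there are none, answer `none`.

(2,1), (4,1), (4,3)

(1,1)P 1/2 ok
(1,2)P 1/2 ok
(1,4)Q 2/2 ok
(2,1)Q 1/3 unhappy
(2,4)Q 3/3 ok
(2,5)Q 2/2 ok
(3,2)Q 3/5 ok
(3,3)Q 4/5 ok
(4,1)P 0/2 unhappy
(4,2)Q 2/4 ok
(4,3)P 0/4 unhappy
(4,4)Q 1/2 ok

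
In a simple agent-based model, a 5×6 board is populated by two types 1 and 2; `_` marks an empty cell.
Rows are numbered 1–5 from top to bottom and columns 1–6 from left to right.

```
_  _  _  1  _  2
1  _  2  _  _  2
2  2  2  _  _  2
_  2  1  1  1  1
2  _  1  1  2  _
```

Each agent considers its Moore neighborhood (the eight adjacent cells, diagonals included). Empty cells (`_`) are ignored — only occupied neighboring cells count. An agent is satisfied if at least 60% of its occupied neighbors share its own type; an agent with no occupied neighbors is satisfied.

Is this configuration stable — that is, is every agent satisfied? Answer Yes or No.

No

(1,4)1 0/1 ✗
(1,6)2 1/1 ✓
(2,1)1 0/2 ✗
(2,3)2 2/3 ✓
(2,6)2 2/2 ✓
(3,1)2 2/3 ✓
(3,2)2 4/6 ✓
(3,3)2 3/5 ✓
(3,6)2 1/3 ✗
(4,2)2 4/6 ✓
(4,3)1 3/6 ✗
(4,4)1 4/6 ✓
(4,5)1 3/5 ✓
(4,6)1 1/3 ✗
(5,1)2 1/1 ✓
(5,3)1 3/4 ✓
(5,4)1 4/5 ✓
(5,5)2 0/4 ✗
For instance (1,4) has only 0/1 same-type neighbors, below 3/5.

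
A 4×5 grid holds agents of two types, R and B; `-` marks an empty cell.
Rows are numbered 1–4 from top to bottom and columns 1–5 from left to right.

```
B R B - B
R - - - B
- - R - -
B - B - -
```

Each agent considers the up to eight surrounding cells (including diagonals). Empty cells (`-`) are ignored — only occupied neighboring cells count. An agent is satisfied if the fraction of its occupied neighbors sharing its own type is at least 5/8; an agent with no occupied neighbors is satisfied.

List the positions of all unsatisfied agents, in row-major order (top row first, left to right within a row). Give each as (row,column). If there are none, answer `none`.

(1,1), (1,2), (1,3), (2,1), (3,3), (4,3)

(1,1)B 0/2 not
(1,2)R 1/3 not
(1,3)B 0/1 not
(1,5)B 1/1 satisfied
(2,1)R 1/2 not
(2,5)B 1/1 satisfied
(3,3)R 0/1 not
(4,1)B 0/0 satisfied
(4,3)B 0/1 not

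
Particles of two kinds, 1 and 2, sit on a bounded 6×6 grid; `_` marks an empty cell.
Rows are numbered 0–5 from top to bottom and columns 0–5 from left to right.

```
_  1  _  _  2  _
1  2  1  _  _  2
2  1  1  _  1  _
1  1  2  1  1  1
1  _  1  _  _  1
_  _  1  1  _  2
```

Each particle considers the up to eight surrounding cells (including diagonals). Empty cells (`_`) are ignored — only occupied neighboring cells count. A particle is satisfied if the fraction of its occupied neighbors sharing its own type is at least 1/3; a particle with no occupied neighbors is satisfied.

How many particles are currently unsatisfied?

(0,1)1 2/3 ok
(0,4)2 1/1 ok
(1,0)1 2/4 ok
(1,1)2 1/6 unhappy
(1,2)1 3/4 ok
(1,5)2 1/2 ok
(2,0)2 1/5 unhappy
(2,1)1 5/8 ok
(2,2)1 4/6 ok
(2,4)1 3/4 ok
(3,0)1 3/4 ok
(3,1)1 5/7 ok
(3,2)2 0/5 unhappy
(3,3)1 4/5 ok
(3,4)1 4/4 ok
(3,5)1 3/3 ok
(4,0)1 2/2 ok
(4,2)1 4/5 ok
(4,5)1 2/3 ok
(5,2)1 2/2 ok
(5,3)1 2/2 ok
(5,5)2 0/1 unhappy
Unsatisfied: (1,1), (2,0), (3,2), (5,5) — 4 in total.

4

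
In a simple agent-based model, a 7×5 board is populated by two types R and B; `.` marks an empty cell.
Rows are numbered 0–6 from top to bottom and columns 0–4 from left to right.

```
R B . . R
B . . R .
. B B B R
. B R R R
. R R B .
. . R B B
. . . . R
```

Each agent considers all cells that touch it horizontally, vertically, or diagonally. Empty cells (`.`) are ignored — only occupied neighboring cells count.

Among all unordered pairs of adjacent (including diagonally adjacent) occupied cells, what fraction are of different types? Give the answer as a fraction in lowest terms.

23/44

Scan each occupied cell's neighbors to the right and below (and the two forward diagonals) so each pair is counted once.
From row 0: 2 unlike of 4 pairs (running 2/4).
From row 1: 2 unlike of 4 pairs (running 4/8).
From row 2: 7 unlike of 13 pairs (running 11/21).
From row 3: 6 unlike of 11 pairs (running 17/32).
From row 4: 3 unlike of 8 pairs (running 20/40).
From row 5: 3 unlike of 4 pairs (running 23/44).
Total adjacent occupied pairs: 44; unlike-type pairs: 23.
23/44 is already in lowest terms.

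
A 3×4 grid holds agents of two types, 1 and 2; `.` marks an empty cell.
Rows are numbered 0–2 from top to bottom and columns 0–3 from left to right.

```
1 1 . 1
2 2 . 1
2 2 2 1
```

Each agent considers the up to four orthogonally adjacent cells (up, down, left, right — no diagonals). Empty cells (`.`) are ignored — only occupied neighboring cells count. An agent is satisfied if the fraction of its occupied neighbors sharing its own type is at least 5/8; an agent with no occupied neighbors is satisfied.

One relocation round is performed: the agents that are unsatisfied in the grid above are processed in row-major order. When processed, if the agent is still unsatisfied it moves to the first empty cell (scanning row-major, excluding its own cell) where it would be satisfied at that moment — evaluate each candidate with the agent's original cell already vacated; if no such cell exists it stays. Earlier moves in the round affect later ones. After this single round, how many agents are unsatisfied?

Initially unsatisfied (in order): (0,0), (0,1), (2,2), (2,3).
  (0,0) → (0,2).
  (0,1): no empty cell satisfies it; stays.
  (2,2): no empty cell satisfies it; stays.
  (2,3): no empty cell satisfies it; stays.
Resulting grid:
. 1 1 1
2 2 . 1
2 2 2 1
Unsatisfied now: (0,1), (2,2), (2,3).

3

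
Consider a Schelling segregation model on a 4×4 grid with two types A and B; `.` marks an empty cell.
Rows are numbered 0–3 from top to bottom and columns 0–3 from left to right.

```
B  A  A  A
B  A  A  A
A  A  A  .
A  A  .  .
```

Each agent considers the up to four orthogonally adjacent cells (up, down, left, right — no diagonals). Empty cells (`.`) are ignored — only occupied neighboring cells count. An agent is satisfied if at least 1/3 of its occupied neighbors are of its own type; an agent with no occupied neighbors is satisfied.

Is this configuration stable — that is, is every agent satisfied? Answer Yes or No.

(0,0)B 1/2 ok
(0,1)A 2/3 ok
(0,2)A 3/3 ok
(0,3)A 2/2 ok
(1,0)B 1/3 ok
(1,1)A 3/4 ok
(1,2)A 4/4 ok
(1,3)A 2/2 ok
(2,0)A 2/3 ok
(2,1)A 4/4 ok
(2,2)A 2/2 ok
(3,0)A 2/2 ok
(3,1)A 2/2 ok
All meet the threshold, so the configuration is stable.

Yes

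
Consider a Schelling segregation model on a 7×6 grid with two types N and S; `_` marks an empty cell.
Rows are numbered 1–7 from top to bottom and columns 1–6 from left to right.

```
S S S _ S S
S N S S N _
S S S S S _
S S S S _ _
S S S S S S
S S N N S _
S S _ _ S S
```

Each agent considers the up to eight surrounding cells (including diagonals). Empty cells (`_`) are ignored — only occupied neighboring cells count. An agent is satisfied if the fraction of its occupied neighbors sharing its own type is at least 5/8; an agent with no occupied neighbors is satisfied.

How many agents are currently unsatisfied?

(1,1)S 2/3 ✓
(1,2)S 4/5 ✓
(1,3)S 3/4 ✓
(1,5)S 2/3 ✓
(1,6)S 1/2 ✗
(2,1)S 4/5 ✓
(2,2)N 0/8 ✗
(2,3)S 6/7 ✓
(2,4)S 6/7 ✓
(2,5)N 0/5 ✗
(3,1)S 4/5 ✓
(3,2)S 7/8 ✓
(3,3)S 7/8 ✓
(3,4)S 6/7 ✓
(3,5)S 3/4 ✓
(4,1)S 5/5 ✓
(4,2)S 8/8 ✓
(4,3)S 8/8 ✓
(4,4)S 7/7 ✓
(5,1)S 5/5 ✓
(5,2)S 7/8 ✓
(5,3)S 6/8 ✓
(5,4)S 5/7 ✓
(5,5)S 4/5 ✓
(5,6)S 2/2 ✓
(6,1)S 5/5 ✓
(6,2)S 6/7 ✓
(6,3)N 1/6 ✗
(6,4)N 1/6 ✗
(6,5)S 5/6 ✓
(7,1)S 3/3 ✓
(7,2)S 3/4 ✓
(7,5)S 2/3 ✓
(7,6)S 2/2 ✓
Unsatisfied: (1,6), (2,2), (2,5), (6,3), (6,4) — 5 in total.

5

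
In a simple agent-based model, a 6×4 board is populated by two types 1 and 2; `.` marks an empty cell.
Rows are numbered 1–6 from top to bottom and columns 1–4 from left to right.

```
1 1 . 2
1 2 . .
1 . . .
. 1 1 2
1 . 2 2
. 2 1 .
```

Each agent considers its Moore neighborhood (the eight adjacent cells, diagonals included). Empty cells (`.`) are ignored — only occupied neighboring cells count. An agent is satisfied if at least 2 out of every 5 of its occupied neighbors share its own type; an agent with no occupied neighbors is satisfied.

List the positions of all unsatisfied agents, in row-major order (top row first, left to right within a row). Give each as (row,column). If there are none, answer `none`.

(2,2), (4,3), (6,2), (6,3)

Row 1: (1,1)1 2/3 ✓ · (1,2)1 2/3 ✓ · (1,4)2 0/0 ✓
Row 2: (2,1)1 3/4 ✓ · (2,2)2 0/4 ✗
Row 3: (3,1)1 2/3 ✓
Row 4: (4,2)1 3/4 ✓ · (4,3)1 1/4 ✗ · (4,4)2 2/3 ✓
Row 5: (5,1)1 1/2 ✓ · (5,3)2 3/6 ✓ · (5,4)2 2/4 ✓
Row 6: (6,2)2 1/3 ✗ · (6,3)1 0/3 ✗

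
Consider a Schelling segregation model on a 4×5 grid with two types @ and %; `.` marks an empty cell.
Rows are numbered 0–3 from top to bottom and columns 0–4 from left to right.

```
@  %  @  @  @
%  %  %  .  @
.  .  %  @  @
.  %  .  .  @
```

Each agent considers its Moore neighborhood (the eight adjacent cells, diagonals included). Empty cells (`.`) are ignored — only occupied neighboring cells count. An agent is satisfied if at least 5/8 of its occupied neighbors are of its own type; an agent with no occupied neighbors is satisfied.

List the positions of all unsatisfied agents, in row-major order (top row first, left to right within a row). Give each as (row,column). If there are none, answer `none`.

(0,0), (0,1), (0,2), (1,2), (2,3)

Row 0: (0,0)@ 0/3 not · (0,1)% 3/5 not · (0,2)@ 1/4 not · (0,3)@ 3/4 satisfied · (0,4)@ 2/2 satisfied
Row 1: (1,0)% 2/3 satisfied · (1,1)% 4/6 satisfied · (1,2)% 3/6 not · (1,4)@ 4/4 satisfied
Row 2: (2,2)% 3/4 satisfied · (2,3)@ 3/5 not · (2,4)@ 3/3 satisfied
Row 3: (3,1)% 1/1 satisfied · (3,4)@ 2/2 satisfied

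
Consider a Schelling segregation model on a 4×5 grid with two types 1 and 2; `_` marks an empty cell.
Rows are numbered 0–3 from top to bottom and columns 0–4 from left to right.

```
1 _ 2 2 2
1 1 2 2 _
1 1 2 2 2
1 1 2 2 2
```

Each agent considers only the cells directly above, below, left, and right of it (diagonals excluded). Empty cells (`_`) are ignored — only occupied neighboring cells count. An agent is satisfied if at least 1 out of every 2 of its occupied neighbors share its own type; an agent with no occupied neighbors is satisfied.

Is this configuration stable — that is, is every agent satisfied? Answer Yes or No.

(0,0)1 1/1 ✓
(0,2)2 2/2 ✓
(0,3)2 3/3 ✓
(0,4)2 1/1 ✓
(1,0)1 3/3 ✓
(1,1)1 2/3 ✓
(1,2)2 3/4 ✓
(1,3)2 3/3 ✓
(2,0)1 3/3 ✓
(2,1)1 3/4 ✓
(2,2)2 3/4 ✓
(2,3)2 4/4 ✓
(2,4)2 2/2 ✓
(3,0)1 2/2 ✓
(3,1)1 2/3 ✓
(3,2)2 2/3 ✓
(3,3)2 3/3 ✓
(3,4)2 2/2 ✓
All meet the threshold, so the configuration is stable.

Yes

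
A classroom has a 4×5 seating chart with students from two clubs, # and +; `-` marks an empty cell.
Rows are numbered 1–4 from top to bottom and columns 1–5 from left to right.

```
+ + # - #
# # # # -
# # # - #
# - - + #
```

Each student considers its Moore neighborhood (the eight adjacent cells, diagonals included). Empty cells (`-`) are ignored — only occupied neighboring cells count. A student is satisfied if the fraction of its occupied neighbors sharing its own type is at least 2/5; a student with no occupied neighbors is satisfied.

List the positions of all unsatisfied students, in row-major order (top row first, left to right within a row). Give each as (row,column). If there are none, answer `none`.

Row 1: (1,1)+ 1/3 not · (1,2)+ 1/5 not · (1,3)# 3/4 satisfied · (1,5)# 1/1 satisfied
Row 2: (2,1)# 3/5 satisfied · (2,2)# 6/8 satisfied · (2,3)# 5/6 satisfied · (2,4)# 5/5 satisfied
Row 3: (3,1)# 4/4 satisfied · (3,2)# 6/6 satisfied · (3,3)# 4/5 satisfied · (3,5)# 2/3 satisfied
Row 4: (4,1)# 2/2 satisfied · (4,4)+ 0/3 not · (4,5)# 1/2 satisfied

(1,1), (1,2), (4,4)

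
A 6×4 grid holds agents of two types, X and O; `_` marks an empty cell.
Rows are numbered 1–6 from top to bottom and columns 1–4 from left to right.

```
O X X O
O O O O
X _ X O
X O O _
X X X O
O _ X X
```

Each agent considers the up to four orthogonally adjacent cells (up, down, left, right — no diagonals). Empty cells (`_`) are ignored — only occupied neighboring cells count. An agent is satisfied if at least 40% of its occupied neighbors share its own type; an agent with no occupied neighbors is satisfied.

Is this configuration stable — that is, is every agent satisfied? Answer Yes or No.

No

(1,1)O 1/2 satisfied
(1,2)X 1/3 not
(1,3)X 1/3 not
(1,4)O 1/2 satisfied
(2,1)O 2/3 satisfied
(2,2)O 2/3 satisfied
(2,3)O 2/4 satisfied
(2,4)O 3/3 satisfied
(3,1)X 1/2 satisfied
(3,3)X 0/3 not
(3,4)O 1/2 satisfied
(4,1)X 2/3 satisfied
(4,2)O 1/3 not
(4,3)O 1/3 not
(5,1)X 2/3 satisfied
(5,2)X 2/3 satisfied
(5,3)X 2/4 satisfied
(5,4)O 0/2 not
(6,1)O 0/1 not
(6,3)X 2/2 satisfied
(6,4)X 1/2 satisfied
For instance (1,2) has only 1/3 same-type neighbors, below 2/5.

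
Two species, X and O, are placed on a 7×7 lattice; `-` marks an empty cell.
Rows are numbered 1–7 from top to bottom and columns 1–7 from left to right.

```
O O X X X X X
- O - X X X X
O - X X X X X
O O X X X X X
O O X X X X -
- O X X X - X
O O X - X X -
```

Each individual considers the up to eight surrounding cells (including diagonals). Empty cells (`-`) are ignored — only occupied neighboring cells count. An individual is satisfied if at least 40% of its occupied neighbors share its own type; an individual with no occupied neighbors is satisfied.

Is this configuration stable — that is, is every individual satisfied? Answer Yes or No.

Yes

(1,1)O 2/2 ✓
(1,2)O 2/3 ✓
(1,3)X 2/4 ✓
(1,4)X 4/4 ✓
(1,5)X 5/5 ✓
(1,6)X 5/5 ✓
(1,7)X 3/3 ✓
(2,2)O 3/5 ✓
(2,4)X 7/7 ✓
(2,5)X 8/8 ✓
(2,6)X 8/8 ✓
(2,7)X 5/5 ✓
(3,1)O 3/3 ✓
(3,3)X 4/6 ✓
(3,4)X 7/7 ✓
(3,5)X 8/8 ✓
(3,6)X 8/8 ✓
(3,7)X 5/5 ✓
(4,1)O 4/4 ✓
(4,2)O 4/7 ✓
(4,3)X 5/7 ✓
(4,4)X 8/8 ✓
(4,5)X 8/8 ✓
(4,6)X 7/7 ✓
(4,7)X 4/4 ✓
(5,1)O 4/4 ✓
(5,2)O 4/7 ✓
(5,3)X 5/8 ✓
(5,4)X 8/8 ✓
(5,5)X 7/7 ✓
(5,6)X 6/6 ✓
(6,2)O 4/7 ✓
(6,3)X 4/7 ✓
(6,4)X 7/7 ✓
(6,5)X 6/6 ✓
(6,7)X 2/2 ✓
(7,1)O 2/2 ✓
(7,2)O 2/4 ✓
(7,3)X 2/4 ✓
(7,5)X 3/3 ✓
(7,6)X 3/3 ✓
All meet the threshold, so the configuration is stable.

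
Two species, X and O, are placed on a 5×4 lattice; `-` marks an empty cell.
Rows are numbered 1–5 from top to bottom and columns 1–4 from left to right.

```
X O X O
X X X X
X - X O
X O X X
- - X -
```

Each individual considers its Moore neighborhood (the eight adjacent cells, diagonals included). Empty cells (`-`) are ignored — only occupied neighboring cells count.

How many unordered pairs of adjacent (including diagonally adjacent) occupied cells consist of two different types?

18

Scan each occupied cell's neighbors to the right and below (and the two forward diagonals) so each pair is counted once.
From row 1: 8 unlike of 13 pairs (running 8/13).
From row 2: 2 unlike of 10 pairs (running 10/23).
From row 3: 5 unlike of 8 pairs (running 15/31).
From row 4: 3 unlike of 6 pairs (running 18/37).
Total adjacent occupied pairs: 37; unlike-type pairs: 18.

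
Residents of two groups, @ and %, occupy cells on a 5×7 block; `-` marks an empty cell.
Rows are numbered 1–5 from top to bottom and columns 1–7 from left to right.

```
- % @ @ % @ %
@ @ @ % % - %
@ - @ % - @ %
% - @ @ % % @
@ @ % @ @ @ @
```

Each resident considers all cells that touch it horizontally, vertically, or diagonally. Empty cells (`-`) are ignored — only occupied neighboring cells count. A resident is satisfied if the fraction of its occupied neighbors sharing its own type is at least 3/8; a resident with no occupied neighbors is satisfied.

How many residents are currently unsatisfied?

7

(1,2)% 0/4 ✗
(1,3)@ 3/5 ✓
(1,4)@ 2/5 ✓
(1,5)% 2/4 ✓
(1,6)@ 0/4 ✗
(1,7)% 1/2 ✓
(2,1)@ 2/3 ✓
(2,2)@ 5/6 ✓
(2,3)@ 4/7 ✓
(2,4)% 3/7 ✓
(2,5)% 3/6 ✓
(2,7)% 2/4 ✓
(3,1)@ 2/3 ✓
(3,3)@ 4/6 ✓
(3,4)% 3/7 ✓
(3,6)@ 1/6 ✗
(3,7)% 2/4 ✓
(4,1)% 0/3 ✗
(4,3)@ 4/6 ✓
(4,4)@ 4/7 ✓
(4,5)% 2/7 ✗
(4,6)% 2/7 ✗
(4,7)@ 3/5 ✓
(5,1)@ 1/2 ✓
(5,2)@ 2/4 ✓
(5,3)% 0/4 ✗
(5,4)@ 3/5 ✓
(5,5)@ 3/5 ✓
(5,6)@ 3/5 ✓
(5,7)@ 2/3 ✓
Unsatisfied: (1,2), (1,6), (3,6), (4,1), (4,5), (4,6), (5,3) — 7 in total.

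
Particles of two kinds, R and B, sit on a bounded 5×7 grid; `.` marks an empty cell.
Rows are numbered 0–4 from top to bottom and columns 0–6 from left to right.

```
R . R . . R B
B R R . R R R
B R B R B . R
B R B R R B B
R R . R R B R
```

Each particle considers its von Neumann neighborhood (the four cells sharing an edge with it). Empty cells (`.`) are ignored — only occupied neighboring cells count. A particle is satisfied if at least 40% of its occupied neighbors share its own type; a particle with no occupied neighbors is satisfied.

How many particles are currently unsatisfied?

11

Row 0: (0,0)R 0/1 not · (0,2)R 1/1 satisfied · (0,5)R 1/2 satisfied · (0,6)B 0/2 not
Row 1: (1,0)B 1/3 not · (1,1)R 2/3 satisfied · (1,2)R 2/3 satisfied · (1,4)R 1/2 satisfied · (1,5)R 3/3 satisfied · (1,6)R 2/3 satisfied
Row 2: (2,0)B 2/3 satisfied · (2,1)R 2/4 satisfied · (2,2)B 1/4 not · (2,3)R 1/3 not · (2,4)B 0/3 not · (2,6)R 1/2 satisfied
Row 3: (3,0)B 1/3 not · (3,1)R 2/4 satisfied · (3,2)B 1/3 not · (3,3)R 3/4 satisfied · (3,4)R 2/4 satisfied · (3,5)B 2/3 satisfied · (3,6)B 1/3 not
Row 4: (4,0)R 1/2 satisfied · (4,1)R 2/2 satisfied · (4,3)R 2/2 satisfied · (4,4)R 2/3 satisfied · (4,5)B 1/3 not · (4,6)R 0/2 not
Unsatisfied: (0,0), (0,6), (1,0), (2,2), (2,3), (2,4), (3,0), (3,2), (3,6), (4,5), (4,6) — 11 in total.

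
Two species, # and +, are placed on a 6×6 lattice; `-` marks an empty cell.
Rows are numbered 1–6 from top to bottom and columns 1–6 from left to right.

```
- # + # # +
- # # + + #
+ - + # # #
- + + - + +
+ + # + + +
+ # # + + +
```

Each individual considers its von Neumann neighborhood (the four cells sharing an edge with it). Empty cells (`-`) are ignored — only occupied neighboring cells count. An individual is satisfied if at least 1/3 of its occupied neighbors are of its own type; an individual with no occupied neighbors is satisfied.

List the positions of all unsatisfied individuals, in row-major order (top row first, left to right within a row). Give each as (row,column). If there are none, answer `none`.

(1,3), (1,6), (2,3), (2,4), (2,5), (5,3)

Row 1: (1,2)# 1/2 satisfied · (1,3)+ 0/3 not · (1,4)# 1/3 satisfied · (1,5)# 1/3 satisfied · (1,6)+ 0/2 not
Row 2: (2,2)# 2/2 satisfied · (2,3)# 1/4 not · (2,4)+ 1/4 not · (2,5)+ 1/4 not · (2,6)# 1/3 satisfied
Row 3: (3,1)+ 0/0 satisfied · (3,3)+ 1/3 satisfied · (3,4)# 1/3 satisfied · (3,5)# 2/4 satisfied · (3,6)# 2/3 satisfied
Row 4: (4,2)+ 2/2 satisfied · (4,3)+ 2/3 satisfied · (4,5)+ 2/3 satisfied · (4,6)+ 2/3 satisfied
Row 5: (5,1)+ 2/2 satisfied · (5,2)+ 2/4 satisfied · (5,3)# 1/4 not · (5,4)+ 2/3 satisfied · (5,5)+ 4/4 satisfied · (5,6)+ 3/3 satisfied
Row 6: (6,1)+ 1/2 satisfied · (6,2)# 1/3 satisfied · (6,3)# 2/3 satisfied · (6,4)+ 2/3 satisfied · (6,5)+ 3/3 satisfied · (6,6)+ 2/2 satisfied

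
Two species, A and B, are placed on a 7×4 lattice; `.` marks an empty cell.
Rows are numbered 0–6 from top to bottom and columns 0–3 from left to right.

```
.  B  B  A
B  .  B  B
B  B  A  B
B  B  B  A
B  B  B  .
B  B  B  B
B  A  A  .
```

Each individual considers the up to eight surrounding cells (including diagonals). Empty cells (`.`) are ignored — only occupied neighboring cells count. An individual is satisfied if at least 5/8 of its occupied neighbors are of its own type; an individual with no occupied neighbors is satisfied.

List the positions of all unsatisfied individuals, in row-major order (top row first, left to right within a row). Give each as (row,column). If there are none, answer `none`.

Row 0: (0,1)B 3/3 ok · (0,2)B 3/4 ok · (0,3)A 0/3 unhappy
Row 1: (1,0)B 3/3 ok · (1,2)B 5/7 ok · (1,3)B 3/5 unhappy
Row 2: (2,0)B 4/4 ok · (2,1)B 6/7 ok · (2,2)A 1/7 unhappy · (2,3)B 3/5 unhappy
Row 3: (3,0)B 5/5 ok · (3,1)B 7/8 ok · (3,2)B 5/7 ok · (3,3)A 1/4 unhappy
Row 4: (4,0)B 5/5 ok · (4,1)B 8/8 ok · (4,2)B 6/7 ok
Row 5: (5,0)B 4/5 ok · (5,1)B 6/8 ok · (5,2)B 4/6 ok · (5,3)B 2/3 ok
Row 6: (6,0)B 2/3 ok · (6,1)A 1/5 unhappy · (6,2)A 1/4 unhappy

(0,3), (1,3), (2,2), (2,3), (3,3), (6,1), (6,2)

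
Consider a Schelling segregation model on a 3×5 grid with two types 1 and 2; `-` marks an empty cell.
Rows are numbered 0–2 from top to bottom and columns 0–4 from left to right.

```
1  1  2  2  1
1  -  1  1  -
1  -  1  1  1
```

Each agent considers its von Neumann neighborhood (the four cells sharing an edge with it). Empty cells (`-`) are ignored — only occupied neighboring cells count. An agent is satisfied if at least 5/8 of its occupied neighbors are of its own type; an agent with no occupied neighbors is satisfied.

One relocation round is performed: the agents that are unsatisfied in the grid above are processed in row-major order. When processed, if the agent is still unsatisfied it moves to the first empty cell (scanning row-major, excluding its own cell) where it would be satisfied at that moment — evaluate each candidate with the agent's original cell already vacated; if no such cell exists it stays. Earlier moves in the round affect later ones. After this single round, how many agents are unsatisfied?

Initially unsatisfied (in order): (0,1), (0,2), (0,3), (0,4).
  (0,1) → (1,1).
  (0,2): no empty cell satisfies it; stays.
  (0,3): no empty cell satisfies it; stays.
  (0,4) → (0,1).
Resulting grid:
1 1 2 2 -
1 1 1 1 -
1 - 1 1 1
Unsatisfied now: (0,2), (0,3).

2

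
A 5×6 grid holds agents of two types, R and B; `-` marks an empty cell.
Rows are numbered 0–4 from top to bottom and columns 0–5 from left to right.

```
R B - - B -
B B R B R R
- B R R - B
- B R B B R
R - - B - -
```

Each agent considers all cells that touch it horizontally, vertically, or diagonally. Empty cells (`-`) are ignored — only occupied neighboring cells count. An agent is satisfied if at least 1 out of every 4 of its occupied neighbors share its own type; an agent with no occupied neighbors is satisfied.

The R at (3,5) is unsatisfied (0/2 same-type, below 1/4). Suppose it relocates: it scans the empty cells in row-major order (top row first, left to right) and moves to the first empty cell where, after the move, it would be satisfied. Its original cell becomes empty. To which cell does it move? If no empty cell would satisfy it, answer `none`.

Vacating (3,5). Empty cells in order:
  (0,2): 1/4 same-type → satisfied — stop here.

(0,2)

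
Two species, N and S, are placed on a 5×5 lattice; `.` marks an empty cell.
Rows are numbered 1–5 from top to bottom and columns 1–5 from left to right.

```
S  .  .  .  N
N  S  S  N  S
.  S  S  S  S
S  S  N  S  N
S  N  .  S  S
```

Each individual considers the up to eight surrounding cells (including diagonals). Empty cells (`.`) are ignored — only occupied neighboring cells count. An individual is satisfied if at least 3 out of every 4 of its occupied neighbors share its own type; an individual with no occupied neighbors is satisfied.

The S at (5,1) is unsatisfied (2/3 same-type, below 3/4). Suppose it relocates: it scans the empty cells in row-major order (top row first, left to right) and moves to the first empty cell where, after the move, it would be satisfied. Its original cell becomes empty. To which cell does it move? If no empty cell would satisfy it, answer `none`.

Vacating (5,1). Empty cells in order:
  (1,2): 3/4 same-type → satisfied — stop here.

(1,2)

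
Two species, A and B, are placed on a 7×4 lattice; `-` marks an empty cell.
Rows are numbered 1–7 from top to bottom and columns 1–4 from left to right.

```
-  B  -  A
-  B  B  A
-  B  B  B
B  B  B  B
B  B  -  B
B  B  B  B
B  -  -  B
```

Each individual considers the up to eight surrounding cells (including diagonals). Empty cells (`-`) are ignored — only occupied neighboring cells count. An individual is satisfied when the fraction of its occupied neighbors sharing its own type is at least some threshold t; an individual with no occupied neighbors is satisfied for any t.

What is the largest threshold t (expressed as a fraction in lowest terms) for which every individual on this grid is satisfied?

1/4

Row 1: (1,2)B 2/2 · (1,4)A 1/2
Row 2: (2,2)B 4/4 · (2,3)B 5/7 · (2,4)A 1/4
Row 3: (3,2)B 6/6 · (3,3)B 7/8 · (3,4)B 4/5
Row 4: (4,1)B 4/4 · (4,2)B 6/6 · (4,3)B 7/7 · (4,4)B 4/4
Row 5: (5,1)B 5/5 · (5,2)B 7/7 · (5,4)B 4/4
Row 6: (6,1)B 4/4 · (6,2)B 5/5 · (6,3)B 5/5 · (6,4)B 3/3
Row 7: (7,1)B 2/2 · (7,4)B 2/2
The smallest same-type fraction is 1/4 at (2,4), which reduces to 1/4. Any threshold above that leaves this individual unsatisfied.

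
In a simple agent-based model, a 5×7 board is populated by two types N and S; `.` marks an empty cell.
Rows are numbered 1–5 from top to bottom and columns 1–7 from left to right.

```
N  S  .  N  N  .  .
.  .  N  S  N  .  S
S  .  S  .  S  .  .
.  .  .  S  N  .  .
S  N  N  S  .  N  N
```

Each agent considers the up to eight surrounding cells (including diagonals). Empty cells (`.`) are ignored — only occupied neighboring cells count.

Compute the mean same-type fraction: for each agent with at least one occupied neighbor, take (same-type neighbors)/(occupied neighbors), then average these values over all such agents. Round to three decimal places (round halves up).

(1,1)N 0/1
(1,2)S 0/2
(1,4)N 3/4
(1,5)N 2/3
(2,3)N 1/4
(2,4)S 2/6
(2,5)N 2/4
(2,7)S — no occupied neighbors
(3,1)S — no occupied neighbors
(3,3)S 2/3
(3,5)S 2/4
(4,4)S 3/5
(4,5)N 1/4
(5,1)S 0/1
(5,2)N 1/2
(5,3)N 1/3
(5,4)S 1/3
(5,6)N 2/2
(5,7)N 1/1
Sum over 17 agents: 0/1 + 0/2 + 3/4 + 2/3 + 1/4 + 2/6 + 2/4 + 2/3 + 2/4 + 3/5 + 1/4 + 0/1 + 1/2 + 1/3 + 1/3 + 2/2 + 1/1 = 461/60; mean = 461/60 ÷ 17 = 461/1020 = 0.451960… → 0.452.

0.452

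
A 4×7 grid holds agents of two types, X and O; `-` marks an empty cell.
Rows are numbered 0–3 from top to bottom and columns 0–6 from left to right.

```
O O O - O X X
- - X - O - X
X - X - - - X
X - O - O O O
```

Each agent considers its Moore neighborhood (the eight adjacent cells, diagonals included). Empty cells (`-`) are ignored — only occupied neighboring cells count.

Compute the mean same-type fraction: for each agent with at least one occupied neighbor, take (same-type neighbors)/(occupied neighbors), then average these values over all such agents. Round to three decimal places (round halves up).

0.647

(0,0)O 1/1
(0,1)O 2/3
(0,2)O 1/2
(0,4)O 1/2
(0,5)X 2/4
(0,6)X 2/2
(1,2)X 1/3
(1,4)O 1/2
(1,6)X 3/3
(2,0)X 1/1
(2,2)X 1/2
(2,6)X 1/3
(3,0)X 1/1
(3,2)O 0/1
(3,4)O 1/1
(3,5)O 2/3
(3,6)O 1/2
Sum over 17 agents: 1/1 + 2/3 + 1/2 + 1/2 + 2/4 + 2/2 + 1/3 + 1/2 + 3/3 + 1/1 + 1/2 + 1/3 + 1/1 + 0/1 + 1/1 + 2/3 + 1/2 = 11; mean = 11 ÷ 17 = 11/17 = 0.647058… → 0.647.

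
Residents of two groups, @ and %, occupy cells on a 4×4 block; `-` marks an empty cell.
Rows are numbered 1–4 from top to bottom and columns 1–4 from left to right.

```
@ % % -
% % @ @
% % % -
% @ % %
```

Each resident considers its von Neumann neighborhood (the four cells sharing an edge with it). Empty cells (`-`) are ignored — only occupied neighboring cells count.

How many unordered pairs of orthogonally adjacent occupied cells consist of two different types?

8

Scan each occupied cell's neighbors to the right and below so each pair is counted once.
From row 1: 3 unlike of 5 pairs (running 3/5).
From row 2: 2 unlike of 6 pairs (running 5/11).
From row 3: 1 unlike of 5 pairs (running 6/16).
From row 4: 2 unlike of 3 pairs (running 8/19).
Total adjacent occupied pairs: 19; unlike-type pairs: 8.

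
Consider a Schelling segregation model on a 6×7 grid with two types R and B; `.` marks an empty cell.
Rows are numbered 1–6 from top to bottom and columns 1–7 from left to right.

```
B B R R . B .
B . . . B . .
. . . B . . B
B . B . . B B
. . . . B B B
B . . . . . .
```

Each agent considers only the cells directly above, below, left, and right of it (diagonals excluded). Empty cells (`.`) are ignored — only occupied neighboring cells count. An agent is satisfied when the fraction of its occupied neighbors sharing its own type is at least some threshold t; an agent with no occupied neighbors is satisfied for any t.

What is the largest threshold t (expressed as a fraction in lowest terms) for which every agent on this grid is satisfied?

Row 1: (1,1)B 2/2 · (1,2)B 1/2 · (1,3)R 1/2 · (1,4)R 1/1 · (1,6)B — no occupied neighbors
Row 2: (2,1)B 1/1 · (2,5)B — no occupied neighbors
Row 3: (3,4)B — no occupied neighbors · (3,7)B 1/1
Row 4: (4,1)B — no occupied neighbors · (4,3)B — no occupied neighbors · (4,6)B 2/2 · (4,7)B 3/3
Row 5: (5,5)B 1/1 · (5,6)B 3/3 · (5,7)B 2/2
Row 6: (6,1)B — no occupied neighbors
The smallest same-type fraction is 1/2 at (1,2), which reduces to 1/2. Any threshold above that leaves this agent unsatisfied.

1/2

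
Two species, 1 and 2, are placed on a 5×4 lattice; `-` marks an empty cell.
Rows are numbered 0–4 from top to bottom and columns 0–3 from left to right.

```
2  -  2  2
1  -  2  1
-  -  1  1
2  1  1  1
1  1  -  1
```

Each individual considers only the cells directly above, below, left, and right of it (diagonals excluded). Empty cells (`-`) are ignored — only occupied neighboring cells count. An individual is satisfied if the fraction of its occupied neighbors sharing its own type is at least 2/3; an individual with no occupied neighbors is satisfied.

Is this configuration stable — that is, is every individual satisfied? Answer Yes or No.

No

Row 0: (0,0)2 0/1 ✗ · (0,2)2 2/2 ✓ · (0,3)2 1/2 ✗
Row 1: (1,0)1 0/1 ✗ · (1,2)2 1/3 ✗ · (1,3)1 1/3 ✗
Row 2: (2,2)1 2/3 ✓ · (2,3)1 3/3 ✓
Row 3: (3,0)2 0/2 ✗ · (3,1)1 2/3 ✓ · (3,2)1 3/3 ✓ · (3,3)1 3/3 ✓
Row 4: (4,0)1 1/2 ✗ · (4,1)1 2/2 ✓ · (4,3)1 1/1 ✓
For instance (0,0) has only 0/1 same-type neighbors, below 2/3.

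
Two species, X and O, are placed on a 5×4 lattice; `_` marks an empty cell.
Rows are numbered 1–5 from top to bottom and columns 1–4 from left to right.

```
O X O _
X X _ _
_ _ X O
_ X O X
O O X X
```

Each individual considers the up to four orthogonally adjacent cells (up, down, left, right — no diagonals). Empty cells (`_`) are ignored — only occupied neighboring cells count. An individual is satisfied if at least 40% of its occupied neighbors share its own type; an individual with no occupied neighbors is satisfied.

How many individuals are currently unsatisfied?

10

(1,1)O 0/2 unhappy
(1,2)X 1/3 unhappy
(1,3)O 0/1 unhappy
(2,1)X 1/2 ok
(2,2)X 2/2 ok
(3,3)X 0/2 unhappy
(3,4)O 0/2 unhappy
(4,2)X 0/2 unhappy
(4,3)O 0/4 unhappy
(4,4)X 1/3 unhappy
(5,1)O 1/1 ok
(5,2)O 1/3 unhappy
(5,3)X 1/3 unhappy
(5,4)X 2/2 ok
Unsatisfied: (1,1), (1,2), (1,3), (3,3), (3,4), (4,2), (4,3), (4,4), (5,2), (5,3) — 10 in total.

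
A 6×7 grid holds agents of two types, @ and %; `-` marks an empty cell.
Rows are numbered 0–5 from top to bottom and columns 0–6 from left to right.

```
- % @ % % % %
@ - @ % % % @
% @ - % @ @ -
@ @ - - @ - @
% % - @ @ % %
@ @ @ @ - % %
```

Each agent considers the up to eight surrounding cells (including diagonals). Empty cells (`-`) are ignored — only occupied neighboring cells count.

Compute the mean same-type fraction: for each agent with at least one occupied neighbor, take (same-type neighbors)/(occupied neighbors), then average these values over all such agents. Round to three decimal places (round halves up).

0.536

(0,1)% 0/3
(0,2)@ 1/4
(0,3)% 3/5
(0,4)% 5/5
(0,5)% 4/5
(0,6)% 2/3
(1,0)@ 1/3
(1,2)@ 2/6
(1,3)% 4/7
(1,4)% 6/8
(1,5)% 4/7
(1,6)@ 1/4
(2,0)% 0/4
(2,1)@ 4/5
(2,3)% 2/5
(2,4)@ 2/6
(2,5)@ 4/6
(3,0)@ 2/5
(3,1)@ 2/5
(3,4)@ 4/6
(3,6)@ 1/3
(4,0)% 1/5
(4,1)% 1/6
(4,3)@ 4/4
(4,4)@ 3/5
(4,5)% 3/6
(4,6)% 3/4
(5,0)@ 1/3
(5,1)@ 2/4
(5,2)@ 3/4
(5,3)@ 3/3
(5,5)% 3/4
(5,6)% 3/3
Sum over 33 agents: 0/3 + 1/4 + 3/5 + 5/5 + 4/5 + 2/3 + 1/3 + 2/6 + 4/7 + 6/8 + 4/7 + 1/4 + 0/4 + 4/5 + 2/5 + 2/6 + 4/6 + 2/5 + 2/5 + 4/6 + 1/3 + 1/5 + 1/6 + 4/4 + 3/5 + 3/6 + 3/4 + 1/3 + 2/4 + 3/4 + 3/3 + 3/4 + 3/3 = 1856/105; mean = 1856/105 ÷ 33 = 1856/3465 = 0.535642… → 0.536.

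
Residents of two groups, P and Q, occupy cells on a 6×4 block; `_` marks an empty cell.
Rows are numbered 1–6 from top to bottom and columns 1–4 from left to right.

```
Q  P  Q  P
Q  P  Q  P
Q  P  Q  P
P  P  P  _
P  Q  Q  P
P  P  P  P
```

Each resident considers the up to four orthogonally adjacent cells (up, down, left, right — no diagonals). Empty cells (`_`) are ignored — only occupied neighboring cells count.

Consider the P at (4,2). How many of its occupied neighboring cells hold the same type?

3

Occupied neighbors of (4,2): (3,2)=P, (5,2)=Q, (4,1)=P, (4,3)=P.
Same type (P): 3 of 4.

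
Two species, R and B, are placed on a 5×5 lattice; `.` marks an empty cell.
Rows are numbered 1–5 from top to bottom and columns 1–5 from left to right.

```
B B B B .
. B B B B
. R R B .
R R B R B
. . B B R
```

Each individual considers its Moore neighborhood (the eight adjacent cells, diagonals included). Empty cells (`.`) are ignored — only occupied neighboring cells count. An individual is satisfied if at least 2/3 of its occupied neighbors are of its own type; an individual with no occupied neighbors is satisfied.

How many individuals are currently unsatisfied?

9

(1,1)B 2/2 satisfied
(1,2)B 4/4 satisfied
(1,3)B 5/5 satisfied
(1,4)B 4/4 satisfied
(2,2)B 4/6 satisfied
(2,3)B 6/8 satisfied
(2,4)B 5/6 satisfied
(2,5)B 3/3 satisfied
(3,2)R 3/6 not
(3,3)R 3/8 not
(3,4)B 5/7 satisfied
(4,1)R 2/2 satisfied
(4,2)R 3/5 not
(4,3)B 3/7 not
(4,4)R 2/7 not
(4,5)B 2/4 not
(5,3)B 2/4 not
(5,4)B 3/5 not
(5,5)R 1/3 not
Unsatisfied: (3,2), (3,3), (4,2), (4,3), (4,4), (4,5), (5,3), (5,4), (5,5) — 9 in total.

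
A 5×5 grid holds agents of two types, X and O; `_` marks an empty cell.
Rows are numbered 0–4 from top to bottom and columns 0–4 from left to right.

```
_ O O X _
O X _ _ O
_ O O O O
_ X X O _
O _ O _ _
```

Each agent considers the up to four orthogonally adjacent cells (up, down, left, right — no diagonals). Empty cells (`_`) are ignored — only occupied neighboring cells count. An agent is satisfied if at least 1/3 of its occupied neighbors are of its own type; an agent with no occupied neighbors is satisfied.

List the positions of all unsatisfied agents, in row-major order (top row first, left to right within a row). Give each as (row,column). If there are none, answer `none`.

(0,1)O 1/2 ✓
(0,2)O 1/2 ✓
(0,3)X 0/1 ✗
(1,0)O 0/1 ✗
(1,1)X 0/3 ✗
(1,4)O 1/1 ✓
(2,1)O 1/3 ✓
(2,2)O 2/3 ✓
(2,3)O 3/3 ✓
(2,4)O 2/2 ✓
(3,1)X 1/2 ✓
(3,2)X 1/4 ✗
(3,3)O 1/2 ✓
(4,0)O 0/0 ✓
(4,2)O 0/1 ✗

(0,3), (1,0), (1,1), (3,2), (4,2)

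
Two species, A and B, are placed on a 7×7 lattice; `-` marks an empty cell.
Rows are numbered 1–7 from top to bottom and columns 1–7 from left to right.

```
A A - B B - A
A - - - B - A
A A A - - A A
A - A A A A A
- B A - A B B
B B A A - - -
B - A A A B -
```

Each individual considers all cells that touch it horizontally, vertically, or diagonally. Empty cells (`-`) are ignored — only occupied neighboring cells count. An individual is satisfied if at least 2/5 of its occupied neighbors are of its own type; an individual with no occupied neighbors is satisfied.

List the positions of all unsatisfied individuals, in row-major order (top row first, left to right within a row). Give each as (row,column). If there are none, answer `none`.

(5,2), (5,6), (5,7), (7,6)

(1,1)A 2/2 ok
(1,2)A 2/2 ok
(1,4)B 2/2 ok
(1,5)B 2/2 ok
(1,7)A 1/1 ok
(2,1)A 4/4 ok
(2,5)B 2/3 ok
(2,7)A 3/3 ok
(3,1)A 3/3 ok
(3,2)A 5/5 ok
(3,3)A 3/3 ok
(3,6)A 5/6 ok
(3,7)A 4/4 ok
(4,1)A 2/3 ok
(4,3)A 4/5 ok
(4,4)A 5/5 ok
(4,5)A 4/5 ok
(4,6)A 5/7 ok
(4,7)A 3/5 ok
(5,2)B 2/6 unhappy
(5,3)A 4/6 ok
(5,5)A 4/5 ok
(5,6)B 1/5 unhappy
(5,7)B 1/3 unhappy
(6,1)B 3/3 ok
(6,2)B 3/6 ok
(6,3)A 4/6 ok
(6,4)A 6/6 ok
(7,1)B 2/2 ok
(7,3)A 3/4 ok
(7,4)A 4/4 ok
(7,5)A 2/3 ok
(7,6)B 0/1 unhappy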